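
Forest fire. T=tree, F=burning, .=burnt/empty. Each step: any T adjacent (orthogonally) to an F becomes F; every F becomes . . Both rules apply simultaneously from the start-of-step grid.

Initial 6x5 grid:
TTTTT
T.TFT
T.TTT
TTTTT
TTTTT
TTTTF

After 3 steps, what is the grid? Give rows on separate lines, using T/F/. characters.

Step 1: 6 trees catch fire, 2 burn out
  TTTFT
  T.F.F
  T.TFT
  TTTTT
  TTTTF
  TTTF.
Step 2: 8 trees catch fire, 6 burn out
  TTF.F
  T....
  T.F.F
  TTTFF
  TTTF.
  TTF..
Step 3: 4 trees catch fire, 8 burn out
  TF...
  T....
  T....
  TTF..
  TTF..
  TF...

TF...
T....
T....
TTF..
TTF..
TF...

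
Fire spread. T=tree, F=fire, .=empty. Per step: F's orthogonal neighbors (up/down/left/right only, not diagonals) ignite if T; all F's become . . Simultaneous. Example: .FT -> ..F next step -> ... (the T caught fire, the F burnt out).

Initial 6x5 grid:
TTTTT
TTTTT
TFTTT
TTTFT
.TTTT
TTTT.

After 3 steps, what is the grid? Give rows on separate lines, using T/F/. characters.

Step 1: 8 trees catch fire, 2 burn out
  TTTTT
  TFTTT
  F.FFT
  TFF.F
  .TTFT
  TTTT.
Step 2: 10 trees catch fire, 8 burn out
  TFTTT
  F.FFT
  ....F
  F....
  .FF.F
  TTTF.
Step 3: 6 trees catch fire, 10 burn out
  F.FFT
  ....F
  .....
  .....
  .....
  TFF..

F.FFT
....F
.....
.....
.....
TFF..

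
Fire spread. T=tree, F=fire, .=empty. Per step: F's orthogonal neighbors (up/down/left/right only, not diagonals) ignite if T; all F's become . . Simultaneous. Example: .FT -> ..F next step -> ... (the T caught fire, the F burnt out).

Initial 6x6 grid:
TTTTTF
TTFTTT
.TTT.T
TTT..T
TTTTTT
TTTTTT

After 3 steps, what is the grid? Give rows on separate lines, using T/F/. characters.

Step 1: 6 trees catch fire, 2 burn out
  TTFTF.
  TF.FTF
  .TFT.T
  TTT..T
  TTTTTT
  TTTTTT
Step 2: 8 trees catch fire, 6 burn out
  TF.F..
  F...F.
  .F.F.F
  TTF..T
  TTTTTT
  TTTTTT
Step 3: 4 trees catch fire, 8 burn out
  F.....
  ......
  ......
  TF...F
  TTFTTT
  TTTTTT

F.....
......
......
TF...F
TTFTTT
TTTTTT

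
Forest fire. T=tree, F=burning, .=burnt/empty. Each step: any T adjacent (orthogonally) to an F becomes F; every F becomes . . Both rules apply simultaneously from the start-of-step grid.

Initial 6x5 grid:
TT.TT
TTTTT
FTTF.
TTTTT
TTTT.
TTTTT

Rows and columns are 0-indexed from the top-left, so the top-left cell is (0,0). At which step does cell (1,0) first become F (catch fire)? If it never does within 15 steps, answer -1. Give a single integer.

Step 1: cell (1,0)='F' (+6 fires, +2 burnt)
  -> target ignites at step 1
Step 2: cell (1,0)='.' (+10 fires, +6 burnt)
Step 3: cell (1,0)='.' (+6 fires, +10 burnt)
Step 4: cell (1,0)='.' (+3 fires, +6 burnt)
Step 5: cell (1,0)='.' (+0 fires, +3 burnt)
  fire out at step 5

1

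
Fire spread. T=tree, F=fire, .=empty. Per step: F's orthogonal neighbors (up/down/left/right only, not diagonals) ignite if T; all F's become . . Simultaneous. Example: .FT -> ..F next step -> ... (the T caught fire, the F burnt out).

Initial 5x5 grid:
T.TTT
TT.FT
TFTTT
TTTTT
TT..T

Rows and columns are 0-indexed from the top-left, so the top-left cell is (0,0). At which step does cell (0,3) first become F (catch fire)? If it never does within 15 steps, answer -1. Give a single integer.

Step 1: cell (0,3)='F' (+7 fires, +2 burnt)
  -> target ignites at step 1
Step 2: cell (0,3)='.' (+8 fires, +7 burnt)
Step 3: cell (0,3)='.' (+3 fires, +8 burnt)
Step 4: cell (0,3)='.' (+1 fires, +3 burnt)
Step 5: cell (0,3)='.' (+0 fires, +1 burnt)
  fire out at step 5

1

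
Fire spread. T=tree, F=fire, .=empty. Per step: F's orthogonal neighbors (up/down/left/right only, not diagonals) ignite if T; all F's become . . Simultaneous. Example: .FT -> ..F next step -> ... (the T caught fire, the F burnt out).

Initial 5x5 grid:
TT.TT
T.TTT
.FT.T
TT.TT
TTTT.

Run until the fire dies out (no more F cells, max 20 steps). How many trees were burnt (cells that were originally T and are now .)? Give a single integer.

Answer: 15

Derivation:
Step 1: +2 fires, +1 burnt (F count now 2)
Step 2: +3 fires, +2 burnt (F count now 3)
Step 3: +3 fires, +3 burnt (F count now 3)
Step 4: +3 fires, +3 burnt (F count now 3)
Step 5: +3 fires, +3 burnt (F count now 3)
Step 6: +1 fires, +3 burnt (F count now 1)
Step 7: +0 fires, +1 burnt (F count now 0)
Fire out after step 7
Initially T: 18, now '.': 22
Total burnt (originally-T cells now '.'): 15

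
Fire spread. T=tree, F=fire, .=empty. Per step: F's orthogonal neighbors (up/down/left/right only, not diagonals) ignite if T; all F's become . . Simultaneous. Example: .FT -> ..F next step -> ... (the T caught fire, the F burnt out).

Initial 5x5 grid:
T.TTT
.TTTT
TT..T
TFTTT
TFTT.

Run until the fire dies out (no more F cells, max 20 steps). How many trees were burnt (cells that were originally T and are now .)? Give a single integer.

Answer: 17

Derivation:
Step 1: +5 fires, +2 burnt (F count now 5)
Step 2: +4 fires, +5 burnt (F count now 4)
Step 3: +2 fires, +4 burnt (F count now 2)
Step 4: +3 fires, +2 burnt (F count now 3)
Step 5: +2 fires, +3 burnt (F count now 2)
Step 6: +1 fires, +2 burnt (F count now 1)
Step 7: +0 fires, +1 burnt (F count now 0)
Fire out after step 7
Initially T: 18, now '.': 24
Total burnt (originally-T cells now '.'): 17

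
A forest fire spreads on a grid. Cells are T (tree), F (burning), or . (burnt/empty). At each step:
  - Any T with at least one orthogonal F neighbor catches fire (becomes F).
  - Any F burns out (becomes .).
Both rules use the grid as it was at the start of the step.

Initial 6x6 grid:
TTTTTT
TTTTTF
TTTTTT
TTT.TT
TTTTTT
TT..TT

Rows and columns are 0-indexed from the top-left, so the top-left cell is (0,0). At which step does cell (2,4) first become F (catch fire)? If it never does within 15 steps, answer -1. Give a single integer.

Step 1: cell (2,4)='T' (+3 fires, +1 burnt)
Step 2: cell (2,4)='F' (+4 fires, +3 burnt)
  -> target ignites at step 2
Step 3: cell (2,4)='.' (+5 fires, +4 burnt)
Step 4: cell (2,4)='.' (+5 fires, +5 burnt)
Step 5: cell (2,4)='.' (+6 fires, +5 burnt)
Step 6: cell (2,4)='.' (+4 fires, +6 burnt)
Step 7: cell (2,4)='.' (+2 fires, +4 burnt)
Step 8: cell (2,4)='.' (+2 fires, +2 burnt)
Step 9: cell (2,4)='.' (+1 fires, +2 burnt)
Step 10: cell (2,4)='.' (+0 fires, +1 burnt)
  fire out at step 10

2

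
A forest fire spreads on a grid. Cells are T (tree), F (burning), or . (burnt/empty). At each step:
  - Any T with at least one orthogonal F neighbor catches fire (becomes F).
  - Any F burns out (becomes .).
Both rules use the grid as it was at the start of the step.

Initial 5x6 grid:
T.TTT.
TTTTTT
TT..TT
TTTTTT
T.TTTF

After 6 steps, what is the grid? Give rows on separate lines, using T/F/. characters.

Step 1: 2 trees catch fire, 1 burn out
  T.TTT.
  TTTTTT
  TT..TT
  TTTTTF
  T.TTF.
Step 2: 3 trees catch fire, 2 burn out
  T.TTT.
  TTTTTT
  TT..TF
  TTTTF.
  T.TF..
Step 3: 4 trees catch fire, 3 burn out
  T.TTT.
  TTTTTF
  TT..F.
  TTTF..
  T.F...
Step 4: 2 trees catch fire, 4 burn out
  T.TTT.
  TTTTF.
  TT....
  TTF...
  T.....
Step 5: 3 trees catch fire, 2 burn out
  T.TTF.
  TTTF..
  TT....
  TF....
  T.....
Step 6: 4 trees catch fire, 3 burn out
  T.TF..
  TTF...
  TF....
  F.....
  T.....

T.TF..
TTF...
TF....
F.....
T.....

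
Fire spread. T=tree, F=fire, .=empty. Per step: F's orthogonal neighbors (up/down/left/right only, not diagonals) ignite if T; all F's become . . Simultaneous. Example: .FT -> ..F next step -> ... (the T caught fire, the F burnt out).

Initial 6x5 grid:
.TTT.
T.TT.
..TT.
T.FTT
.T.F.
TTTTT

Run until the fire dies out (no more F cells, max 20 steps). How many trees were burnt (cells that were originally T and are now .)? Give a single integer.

Step 1: +3 fires, +2 burnt (F count now 3)
Step 2: +5 fires, +3 burnt (F count now 5)
Step 3: +3 fires, +5 burnt (F count now 3)
Step 4: +4 fires, +3 burnt (F count now 4)
Step 5: +0 fires, +4 burnt (F count now 0)
Fire out after step 5
Initially T: 17, now '.': 28
Total burnt (originally-T cells now '.'): 15

Answer: 15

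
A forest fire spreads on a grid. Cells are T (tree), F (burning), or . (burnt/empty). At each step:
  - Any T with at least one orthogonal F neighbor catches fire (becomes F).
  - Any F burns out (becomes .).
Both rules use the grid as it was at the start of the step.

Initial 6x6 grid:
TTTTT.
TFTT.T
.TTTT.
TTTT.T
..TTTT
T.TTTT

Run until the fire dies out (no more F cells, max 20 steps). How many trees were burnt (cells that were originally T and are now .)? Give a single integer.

Answer: 25

Derivation:
Step 1: +4 fires, +1 burnt (F count now 4)
Step 2: +5 fires, +4 burnt (F count now 5)
Step 3: +4 fires, +5 burnt (F count now 4)
Step 4: +4 fires, +4 burnt (F count now 4)
Step 5: +2 fires, +4 burnt (F count now 2)
Step 6: +2 fires, +2 burnt (F count now 2)
Step 7: +2 fires, +2 burnt (F count now 2)
Step 8: +2 fires, +2 burnt (F count now 2)
Step 9: +0 fires, +2 burnt (F count now 0)
Fire out after step 9
Initially T: 27, now '.': 34
Total burnt (originally-T cells now '.'): 25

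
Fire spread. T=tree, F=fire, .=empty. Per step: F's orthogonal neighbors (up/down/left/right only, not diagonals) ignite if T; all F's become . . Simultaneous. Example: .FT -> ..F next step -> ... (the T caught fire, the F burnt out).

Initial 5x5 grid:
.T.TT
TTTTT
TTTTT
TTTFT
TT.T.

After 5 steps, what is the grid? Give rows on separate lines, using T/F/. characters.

Step 1: 4 trees catch fire, 1 burn out
  .T.TT
  TTTTT
  TTTFT
  TTF.F
  TT.F.
Step 2: 4 trees catch fire, 4 burn out
  .T.TT
  TTTFT
  TTF.F
  TF...
  TT...
Step 3: 6 trees catch fire, 4 burn out
  .T.FT
  TTF.F
  TF...
  F....
  TF...
Step 4: 4 trees catch fire, 6 burn out
  .T..F
  TF...
  F....
  .....
  F....
Step 5: 2 trees catch fire, 4 burn out
  .F...
  F....
  .....
  .....
  .....

.F...
F....
.....
.....
.....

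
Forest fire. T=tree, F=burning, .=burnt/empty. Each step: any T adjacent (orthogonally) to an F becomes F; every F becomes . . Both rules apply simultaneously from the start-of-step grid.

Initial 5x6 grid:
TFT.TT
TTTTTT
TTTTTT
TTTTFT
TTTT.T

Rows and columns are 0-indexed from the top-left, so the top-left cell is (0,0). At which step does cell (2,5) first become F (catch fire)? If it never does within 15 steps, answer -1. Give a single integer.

Step 1: cell (2,5)='T' (+6 fires, +2 burnt)
Step 2: cell (2,5)='F' (+9 fires, +6 burnt)
  -> target ignites at step 2
Step 3: cell (2,5)='.' (+7 fires, +9 burnt)
Step 4: cell (2,5)='.' (+3 fires, +7 burnt)
Step 5: cell (2,5)='.' (+1 fires, +3 burnt)
Step 6: cell (2,5)='.' (+0 fires, +1 burnt)
  fire out at step 6

2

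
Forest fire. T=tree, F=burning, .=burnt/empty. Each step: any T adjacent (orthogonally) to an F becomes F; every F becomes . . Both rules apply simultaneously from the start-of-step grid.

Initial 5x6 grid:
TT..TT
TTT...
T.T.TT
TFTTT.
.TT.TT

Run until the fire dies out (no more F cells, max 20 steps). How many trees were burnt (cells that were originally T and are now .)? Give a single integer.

Answer: 17

Derivation:
Step 1: +3 fires, +1 burnt (F count now 3)
Step 2: +4 fires, +3 burnt (F count now 4)
Step 3: +3 fires, +4 burnt (F count now 3)
Step 4: +4 fires, +3 burnt (F count now 4)
Step 5: +3 fires, +4 burnt (F count now 3)
Step 6: +0 fires, +3 burnt (F count now 0)
Fire out after step 6
Initially T: 19, now '.': 28
Total burnt (originally-T cells now '.'): 17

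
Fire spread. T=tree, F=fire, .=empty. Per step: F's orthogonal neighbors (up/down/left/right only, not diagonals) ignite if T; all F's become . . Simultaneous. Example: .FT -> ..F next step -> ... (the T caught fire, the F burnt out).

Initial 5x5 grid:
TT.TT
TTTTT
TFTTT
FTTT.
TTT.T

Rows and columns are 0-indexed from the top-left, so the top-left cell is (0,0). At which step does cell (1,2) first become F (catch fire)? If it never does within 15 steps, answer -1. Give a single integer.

Step 1: cell (1,2)='T' (+5 fires, +2 burnt)
Step 2: cell (1,2)='F' (+6 fires, +5 burnt)
  -> target ignites at step 2
Step 3: cell (1,2)='.' (+5 fires, +6 burnt)
Step 4: cell (1,2)='.' (+2 fires, +5 burnt)
Step 5: cell (1,2)='.' (+1 fires, +2 burnt)
Step 6: cell (1,2)='.' (+0 fires, +1 burnt)
  fire out at step 6

2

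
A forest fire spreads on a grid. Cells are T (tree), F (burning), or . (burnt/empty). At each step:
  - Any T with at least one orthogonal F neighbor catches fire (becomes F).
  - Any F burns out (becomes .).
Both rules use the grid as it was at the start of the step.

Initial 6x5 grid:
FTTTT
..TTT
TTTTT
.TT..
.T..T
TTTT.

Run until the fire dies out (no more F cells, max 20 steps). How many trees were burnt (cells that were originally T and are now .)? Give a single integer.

Answer: 19

Derivation:
Step 1: +1 fires, +1 burnt (F count now 1)
Step 2: +1 fires, +1 burnt (F count now 1)
Step 3: +2 fires, +1 burnt (F count now 2)
Step 4: +3 fires, +2 burnt (F count now 3)
Step 5: +4 fires, +3 burnt (F count now 4)
Step 6: +3 fires, +4 burnt (F count now 3)
Step 7: +1 fires, +3 burnt (F count now 1)
Step 8: +1 fires, +1 burnt (F count now 1)
Step 9: +2 fires, +1 burnt (F count now 2)
Step 10: +1 fires, +2 burnt (F count now 1)
Step 11: +0 fires, +1 burnt (F count now 0)
Fire out after step 11
Initially T: 20, now '.': 29
Total burnt (originally-T cells now '.'): 19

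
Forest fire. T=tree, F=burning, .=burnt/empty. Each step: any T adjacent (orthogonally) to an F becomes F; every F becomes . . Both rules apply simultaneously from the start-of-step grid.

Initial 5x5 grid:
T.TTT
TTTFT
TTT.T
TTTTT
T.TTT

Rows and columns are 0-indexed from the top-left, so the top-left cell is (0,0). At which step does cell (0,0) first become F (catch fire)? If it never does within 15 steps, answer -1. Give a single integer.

Step 1: cell (0,0)='T' (+3 fires, +1 burnt)
Step 2: cell (0,0)='T' (+5 fires, +3 burnt)
Step 3: cell (0,0)='T' (+4 fires, +5 burnt)
Step 4: cell (0,0)='F' (+6 fires, +4 burnt)
  -> target ignites at step 4
Step 5: cell (0,0)='.' (+2 fires, +6 burnt)
Step 6: cell (0,0)='.' (+1 fires, +2 burnt)
Step 7: cell (0,0)='.' (+0 fires, +1 burnt)
  fire out at step 7

4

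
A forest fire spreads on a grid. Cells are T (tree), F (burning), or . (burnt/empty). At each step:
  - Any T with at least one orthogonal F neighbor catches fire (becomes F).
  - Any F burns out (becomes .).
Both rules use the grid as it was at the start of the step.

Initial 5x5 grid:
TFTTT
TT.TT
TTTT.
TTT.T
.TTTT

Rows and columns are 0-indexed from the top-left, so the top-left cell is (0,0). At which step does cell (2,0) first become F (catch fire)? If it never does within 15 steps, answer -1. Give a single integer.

Step 1: cell (2,0)='T' (+3 fires, +1 burnt)
Step 2: cell (2,0)='T' (+3 fires, +3 burnt)
Step 3: cell (2,0)='F' (+5 fires, +3 burnt)
  -> target ignites at step 3
Step 4: cell (2,0)='.' (+5 fires, +5 burnt)
Step 5: cell (2,0)='.' (+1 fires, +5 burnt)
Step 6: cell (2,0)='.' (+1 fires, +1 burnt)
Step 7: cell (2,0)='.' (+1 fires, +1 burnt)
Step 8: cell (2,0)='.' (+1 fires, +1 burnt)
Step 9: cell (2,0)='.' (+0 fires, +1 burnt)
  fire out at step 9

3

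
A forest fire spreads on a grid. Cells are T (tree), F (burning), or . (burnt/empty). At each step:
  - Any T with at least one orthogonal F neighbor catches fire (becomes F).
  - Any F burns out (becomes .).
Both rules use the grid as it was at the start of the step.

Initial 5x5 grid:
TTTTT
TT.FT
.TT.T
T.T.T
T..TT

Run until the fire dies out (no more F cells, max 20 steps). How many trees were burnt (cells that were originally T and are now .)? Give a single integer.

Step 1: +2 fires, +1 burnt (F count now 2)
Step 2: +3 fires, +2 burnt (F count now 3)
Step 3: +2 fires, +3 burnt (F count now 2)
Step 4: +3 fires, +2 burnt (F count now 3)
Step 5: +3 fires, +3 burnt (F count now 3)
Step 6: +1 fires, +3 burnt (F count now 1)
Step 7: +1 fires, +1 burnt (F count now 1)
Step 8: +0 fires, +1 burnt (F count now 0)
Fire out after step 8
Initially T: 17, now '.': 23
Total burnt (originally-T cells now '.'): 15

Answer: 15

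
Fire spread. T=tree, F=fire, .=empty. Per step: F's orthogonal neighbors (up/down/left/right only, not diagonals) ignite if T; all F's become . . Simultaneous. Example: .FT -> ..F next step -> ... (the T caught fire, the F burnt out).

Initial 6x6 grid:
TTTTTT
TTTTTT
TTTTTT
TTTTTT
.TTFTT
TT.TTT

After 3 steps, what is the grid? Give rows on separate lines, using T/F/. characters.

Step 1: 4 trees catch fire, 1 burn out
  TTTTTT
  TTTTTT
  TTTTTT
  TTTFTT
  .TF.FT
  TT.FTT
Step 2: 6 trees catch fire, 4 burn out
  TTTTTT
  TTTTTT
  TTTFTT
  TTF.FT
  .F...F
  TT..FT
Step 3: 7 trees catch fire, 6 burn out
  TTTTTT
  TTTFTT
  TTF.FT
  TF...F
  ......
  TF...F

TTTTTT
TTTFTT
TTF.FT
TF...F
......
TF...F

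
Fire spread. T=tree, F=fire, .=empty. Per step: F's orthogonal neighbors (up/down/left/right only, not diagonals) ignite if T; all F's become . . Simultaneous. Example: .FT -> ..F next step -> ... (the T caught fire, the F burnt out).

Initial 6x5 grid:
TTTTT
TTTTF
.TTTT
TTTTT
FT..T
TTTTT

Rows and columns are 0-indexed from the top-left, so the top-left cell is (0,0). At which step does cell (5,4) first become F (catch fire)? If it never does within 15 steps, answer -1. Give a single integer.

Step 1: cell (5,4)='T' (+6 fires, +2 burnt)
Step 2: cell (5,4)='T' (+6 fires, +6 burnt)
Step 3: cell (5,4)='T' (+8 fires, +6 burnt)
Step 4: cell (5,4)='F' (+4 fires, +8 burnt)
  -> target ignites at step 4
Step 5: cell (5,4)='.' (+1 fires, +4 burnt)
Step 6: cell (5,4)='.' (+0 fires, +1 burnt)
  fire out at step 6

4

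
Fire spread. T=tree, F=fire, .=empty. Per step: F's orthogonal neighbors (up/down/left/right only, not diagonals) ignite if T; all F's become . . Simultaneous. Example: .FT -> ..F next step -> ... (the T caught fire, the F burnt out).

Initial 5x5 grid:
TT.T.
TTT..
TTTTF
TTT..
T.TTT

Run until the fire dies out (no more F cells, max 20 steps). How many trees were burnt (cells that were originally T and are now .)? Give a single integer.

Answer: 16

Derivation:
Step 1: +1 fires, +1 burnt (F count now 1)
Step 2: +1 fires, +1 burnt (F count now 1)
Step 3: +3 fires, +1 burnt (F count now 3)
Step 4: +4 fires, +3 burnt (F count now 4)
Step 5: +4 fires, +4 burnt (F count now 4)
Step 6: +3 fires, +4 burnt (F count now 3)
Step 7: +0 fires, +3 burnt (F count now 0)
Fire out after step 7
Initially T: 17, now '.': 24
Total burnt (originally-T cells now '.'): 16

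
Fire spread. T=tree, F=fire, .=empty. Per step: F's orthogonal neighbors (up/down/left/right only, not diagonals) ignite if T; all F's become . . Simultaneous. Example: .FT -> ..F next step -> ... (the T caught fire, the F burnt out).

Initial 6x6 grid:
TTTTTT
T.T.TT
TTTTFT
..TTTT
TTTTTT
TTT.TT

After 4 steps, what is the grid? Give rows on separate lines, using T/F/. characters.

Step 1: 4 trees catch fire, 1 burn out
  TTTTTT
  T.T.FT
  TTTF.F
  ..TTFT
  TTTTTT
  TTT.TT
Step 2: 6 trees catch fire, 4 burn out
  TTTTFT
  T.T..F
  TTF...
  ..TF.F
  TTTTFT
  TTT.TT
Step 3: 8 trees catch fire, 6 burn out
  TTTF.F
  T.F...
  TF....
  ..F...
  TTTF.F
  TTT.FT
Step 4: 4 trees catch fire, 8 burn out
  TTF...
  T.....
  F.....
  ......
  TTF...
  TTT..F

TTF...
T.....
F.....
......
TTF...
TTT..F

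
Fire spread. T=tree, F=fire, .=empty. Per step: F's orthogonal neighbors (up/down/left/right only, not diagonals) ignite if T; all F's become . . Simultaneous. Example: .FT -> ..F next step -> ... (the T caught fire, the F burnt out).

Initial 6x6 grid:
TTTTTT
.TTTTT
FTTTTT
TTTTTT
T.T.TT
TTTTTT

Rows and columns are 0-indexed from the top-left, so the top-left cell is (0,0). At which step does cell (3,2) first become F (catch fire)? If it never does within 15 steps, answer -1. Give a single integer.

Step 1: cell (3,2)='T' (+2 fires, +1 burnt)
Step 2: cell (3,2)='T' (+4 fires, +2 burnt)
Step 3: cell (3,2)='F' (+5 fires, +4 burnt)
  -> target ignites at step 3
Step 4: cell (3,2)='.' (+7 fires, +5 burnt)
Step 5: cell (3,2)='.' (+5 fires, +7 burnt)
Step 6: cell (3,2)='.' (+5 fires, +5 burnt)
Step 7: cell (3,2)='.' (+3 fires, +5 burnt)
Step 8: cell (3,2)='.' (+1 fires, +3 burnt)
Step 9: cell (3,2)='.' (+0 fires, +1 burnt)
  fire out at step 9

3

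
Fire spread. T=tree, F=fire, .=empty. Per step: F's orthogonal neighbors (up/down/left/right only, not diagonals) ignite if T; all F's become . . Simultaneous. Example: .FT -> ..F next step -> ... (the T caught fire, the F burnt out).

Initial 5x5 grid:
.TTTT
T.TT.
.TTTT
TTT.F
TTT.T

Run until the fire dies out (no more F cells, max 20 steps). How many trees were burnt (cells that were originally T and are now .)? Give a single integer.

Answer: 17

Derivation:
Step 1: +2 fires, +1 burnt (F count now 2)
Step 2: +1 fires, +2 burnt (F count now 1)
Step 3: +2 fires, +1 burnt (F count now 2)
Step 4: +4 fires, +2 burnt (F count now 4)
Step 5: +4 fires, +4 burnt (F count now 4)
Step 6: +3 fires, +4 burnt (F count now 3)
Step 7: +1 fires, +3 burnt (F count now 1)
Step 8: +0 fires, +1 burnt (F count now 0)
Fire out after step 8
Initially T: 18, now '.': 24
Total burnt (originally-T cells now '.'): 17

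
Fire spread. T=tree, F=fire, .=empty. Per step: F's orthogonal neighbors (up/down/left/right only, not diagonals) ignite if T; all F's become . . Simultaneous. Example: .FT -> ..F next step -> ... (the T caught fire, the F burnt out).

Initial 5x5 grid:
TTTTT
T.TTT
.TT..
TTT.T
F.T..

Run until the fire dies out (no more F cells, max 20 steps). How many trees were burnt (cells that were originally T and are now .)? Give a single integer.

Step 1: +1 fires, +1 burnt (F count now 1)
Step 2: +1 fires, +1 burnt (F count now 1)
Step 3: +2 fires, +1 burnt (F count now 2)
Step 4: +2 fires, +2 burnt (F count now 2)
Step 5: +1 fires, +2 burnt (F count now 1)
Step 6: +2 fires, +1 burnt (F count now 2)
Step 7: +3 fires, +2 burnt (F count now 3)
Step 8: +2 fires, +3 burnt (F count now 2)
Step 9: +1 fires, +2 burnt (F count now 1)
Step 10: +0 fires, +1 burnt (F count now 0)
Fire out after step 10
Initially T: 16, now '.': 24
Total burnt (originally-T cells now '.'): 15

Answer: 15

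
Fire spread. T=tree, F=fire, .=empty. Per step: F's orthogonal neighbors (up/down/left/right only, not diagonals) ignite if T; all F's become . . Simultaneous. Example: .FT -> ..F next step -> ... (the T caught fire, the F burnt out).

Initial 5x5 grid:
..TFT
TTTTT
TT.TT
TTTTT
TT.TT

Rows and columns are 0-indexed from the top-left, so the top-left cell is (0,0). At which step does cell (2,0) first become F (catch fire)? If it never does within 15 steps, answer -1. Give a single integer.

Step 1: cell (2,0)='T' (+3 fires, +1 burnt)
Step 2: cell (2,0)='T' (+3 fires, +3 burnt)
Step 3: cell (2,0)='T' (+3 fires, +3 burnt)
Step 4: cell (2,0)='T' (+5 fires, +3 burnt)
Step 5: cell (2,0)='F' (+3 fires, +5 burnt)
  -> target ignites at step 5
Step 6: cell (2,0)='.' (+2 fires, +3 burnt)
Step 7: cell (2,0)='.' (+1 fires, +2 burnt)
Step 8: cell (2,0)='.' (+0 fires, +1 burnt)
  fire out at step 8

5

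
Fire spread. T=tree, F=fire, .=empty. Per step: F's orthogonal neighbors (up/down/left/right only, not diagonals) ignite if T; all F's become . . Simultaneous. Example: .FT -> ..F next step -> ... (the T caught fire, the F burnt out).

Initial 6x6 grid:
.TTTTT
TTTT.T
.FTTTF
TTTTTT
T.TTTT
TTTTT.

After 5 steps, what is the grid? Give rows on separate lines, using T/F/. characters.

Step 1: 6 trees catch fire, 2 burn out
  .TTTTT
  TFTT.F
  ..FTF.
  TFTTTF
  T.TTTT
  TTTTT.
Step 2: 9 trees catch fire, 6 burn out
  .FTTTF
  F.FT..
  ...F..
  F.FTF.
  T.TTTF
  TTTTT.
Step 3: 7 trees catch fire, 9 burn out
  ..FTF.
  ...F..
  ......
  ...F..
  F.FTF.
  TTTTT.
Step 4: 5 trees catch fire, 7 burn out
  ...F..
  ......
  ......
  ......
  ...F..
  FTFTF.
Step 5: 2 trees catch fire, 5 burn out
  ......
  ......
  ......
  ......
  ......
  .F.F..

......
......
......
......
......
.F.F..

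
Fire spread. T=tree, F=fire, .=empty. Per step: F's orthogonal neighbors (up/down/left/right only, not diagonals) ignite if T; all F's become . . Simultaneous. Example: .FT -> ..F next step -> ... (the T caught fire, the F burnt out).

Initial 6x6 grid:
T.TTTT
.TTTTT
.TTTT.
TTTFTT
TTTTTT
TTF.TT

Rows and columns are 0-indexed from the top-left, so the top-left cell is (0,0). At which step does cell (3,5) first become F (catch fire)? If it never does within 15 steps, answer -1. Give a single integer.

Step 1: cell (3,5)='T' (+6 fires, +2 burnt)
Step 2: cell (3,5)='F' (+8 fires, +6 burnt)
  -> target ignites at step 2
Step 3: cell (3,5)='.' (+8 fires, +8 burnt)
Step 4: cell (3,5)='.' (+5 fires, +8 burnt)
Step 5: cell (3,5)='.' (+1 fires, +5 burnt)
Step 6: cell (3,5)='.' (+0 fires, +1 burnt)
  fire out at step 6

2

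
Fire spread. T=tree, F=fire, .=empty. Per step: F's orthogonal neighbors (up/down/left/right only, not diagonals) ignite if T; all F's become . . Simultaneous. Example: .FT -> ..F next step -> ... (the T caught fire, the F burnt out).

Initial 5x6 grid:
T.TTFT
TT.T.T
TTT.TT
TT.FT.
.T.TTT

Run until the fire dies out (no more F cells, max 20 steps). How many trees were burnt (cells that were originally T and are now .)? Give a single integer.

Step 1: +4 fires, +2 burnt (F count now 4)
Step 2: +5 fires, +4 burnt (F count now 5)
Step 3: +2 fires, +5 burnt (F count now 2)
Step 4: +0 fires, +2 burnt (F count now 0)
Fire out after step 4
Initially T: 20, now '.': 21
Total burnt (originally-T cells now '.'): 11

Answer: 11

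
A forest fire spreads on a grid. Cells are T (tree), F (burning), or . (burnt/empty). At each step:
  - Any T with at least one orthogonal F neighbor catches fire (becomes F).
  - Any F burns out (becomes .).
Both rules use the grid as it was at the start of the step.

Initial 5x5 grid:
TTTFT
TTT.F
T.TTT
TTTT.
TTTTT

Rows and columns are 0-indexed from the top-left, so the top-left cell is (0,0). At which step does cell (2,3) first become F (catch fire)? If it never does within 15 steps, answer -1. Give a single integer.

Step 1: cell (2,3)='T' (+3 fires, +2 burnt)
Step 2: cell (2,3)='F' (+3 fires, +3 burnt)
  -> target ignites at step 2
Step 3: cell (2,3)='.' (+4 fires, +3 burnt)
Step 4: cell (2,3)='.' (+3 fires, +4 burnt)
Step 5: cell (2,3)='.' (+4 fires, +3 burnt)
Step 6: cell (2,3)='.' (+2 fires, +4 burnt)
Step 7: cell (2,3)='.' (+1 fires, +2 burnt)
Step 8: cell (2,3)='.' (+0 fires, +1 burnt)
  fire out at step 8

2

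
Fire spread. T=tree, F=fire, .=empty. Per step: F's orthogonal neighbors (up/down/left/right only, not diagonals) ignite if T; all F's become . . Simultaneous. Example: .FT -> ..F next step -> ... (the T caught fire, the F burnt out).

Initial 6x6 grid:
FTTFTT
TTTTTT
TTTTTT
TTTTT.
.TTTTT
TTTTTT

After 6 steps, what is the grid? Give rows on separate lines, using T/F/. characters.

Step 1: 5 trees catch fire, 2 burn out
  .FF.FT
  FTTFTT
  TTTTTT
  TTTTT.
  .TTTTT
  TTTTTT
Step 2: 6 trees catch fire, 5 burn out
  .....F
  .FF.FT
  FTTFTT
  TTTTT.
  .TTTTT
  TTTTTT
Step 3: 6 trees catch fire, 6 burn out
  ......
  .....F
  .FF.FT
  FTTFT.
  .TTTTT
  TTTTTT
Step 4: 5 trees catch fire, 6 burn out
  ......
  ......
  .....F
  .FF.F.
  .TTFTT
  TTTTTT
Step 5: 4 trees catch fire, 5 burn out
  ......
  ......
  ......
  ......
  .FF.FT
  TTTFTT
Step 6: 4 trees catch fire, 4 burn out
  ......
  ......
  ......
  ......
  .....F
  TFF.FT

......
......
......
......
.....F
TFF.FT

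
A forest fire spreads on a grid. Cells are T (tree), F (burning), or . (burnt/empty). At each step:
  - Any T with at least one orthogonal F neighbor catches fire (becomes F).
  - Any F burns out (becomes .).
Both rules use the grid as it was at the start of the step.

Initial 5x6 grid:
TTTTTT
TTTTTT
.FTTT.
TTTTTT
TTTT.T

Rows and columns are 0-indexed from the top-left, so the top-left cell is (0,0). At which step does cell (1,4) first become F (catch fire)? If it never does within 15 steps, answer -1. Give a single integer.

Step 1: cell (1,4)='T' (+3 fires, +1 burnt)
Step 2: cell (1,4)='T' (+7 fires, +3 burnt)
Step 3: cell (1,4)='T' (+7 fires, +7 burnt)
Step 4: cell (1,4)='F' (+4 fires, +7 burnt)
  -> target ignites at step 4
Step 5: cell (1,4)='.' (+3 fires, +4 burnt)
Step 6: cell (1,4)='.' (+2 fires, +3 burnt)
Step 7: cell (1,4)='.' (+0 fires, +2 burnt)
  fire out at step 7

4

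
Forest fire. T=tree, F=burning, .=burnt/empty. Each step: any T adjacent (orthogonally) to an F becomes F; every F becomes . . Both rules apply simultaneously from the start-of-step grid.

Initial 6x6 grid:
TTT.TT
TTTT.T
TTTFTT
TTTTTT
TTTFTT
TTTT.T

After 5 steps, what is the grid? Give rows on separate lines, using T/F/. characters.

Step 1: 7 trees catch fire, 2 burn out
  TTT.TT
  TTTF.T
  TTF.FT
  TTTFTT
  TTF.FT
  TTTF.T
Step 2: 8 trees catch fire, 7 burn out
  TTT.TT
  TTF..T
  TF...F
  TTF.FT
  TF...F
  TTF..T
Step 3: 9 trees catch fire, 8 burn out
  TTF.TT
  TF...F
  F.....
  TF...F
  F.....
  TF...F
Step 4: 5 trees catch fire, 9 burn out
  TF..TF
  F.....
  ......
  F.....
  ......
  F.....
Step 5: 2 trees catch fire, 5 burn out
  F...F.
  ......
  ......
  ......
  ......
  ......

F...F.
......
......
......
......
......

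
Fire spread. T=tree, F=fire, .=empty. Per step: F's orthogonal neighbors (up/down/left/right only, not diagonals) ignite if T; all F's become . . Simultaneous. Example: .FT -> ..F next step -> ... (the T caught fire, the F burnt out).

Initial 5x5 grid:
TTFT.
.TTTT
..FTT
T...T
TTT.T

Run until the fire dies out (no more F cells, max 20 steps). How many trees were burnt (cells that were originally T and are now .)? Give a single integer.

Step 1: +4 fires, +2 burnt (F count now 4)
Step 2: +4 fires, +4 burnt (F count now 4)
Step 3: +2 fires, +4 burnt (F count now 2)
Step 4: +1 fires, +2 burnt (F count now 1)
Step 5: +0 fires, +1 burnt (F count now 0)
Fire out after step 5
Initially T: 15, now '.': 21
Total burnt (originally-T cells now '.'): 11

Answer: 11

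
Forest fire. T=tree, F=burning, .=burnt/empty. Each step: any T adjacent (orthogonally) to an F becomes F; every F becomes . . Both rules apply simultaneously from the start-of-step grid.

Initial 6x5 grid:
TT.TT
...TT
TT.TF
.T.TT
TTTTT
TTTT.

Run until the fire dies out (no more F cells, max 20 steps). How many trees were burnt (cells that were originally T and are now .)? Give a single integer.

Step 1: +3 fires, +1 burnt (F count now 3)
Step 2: +4 fires, +3 burnt (F count now 4)
Step 3: +2 fires, +4 burnt (F count now 2)
Step 4: +2 fires, +2 burnt (F count now 2)
Step 5: +2 fires, +2 burnt (F count now 2)
Step 6: +3 fires, +2 burnt (F count now 3)
Step 7: +2 fires, +3 burnt (F count now 2)
Step 8: +1 fires, +2 burnt (F count now 1)
Step 9: +0 fires, +1 burnt (F count now 0)
Fire out after step 9
Initially T: 21, now '.': 28
Total burnt (originally-T cells now '.'): 19

Answer: 19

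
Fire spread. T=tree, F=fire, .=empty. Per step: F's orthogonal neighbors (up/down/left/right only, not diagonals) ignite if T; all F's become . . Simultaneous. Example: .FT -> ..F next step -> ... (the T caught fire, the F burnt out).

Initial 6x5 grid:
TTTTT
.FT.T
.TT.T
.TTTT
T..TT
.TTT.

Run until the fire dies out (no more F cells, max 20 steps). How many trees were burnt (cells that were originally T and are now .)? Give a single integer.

Step 1: +3 fires, +1 burnt (F count now 3)
Step 2: +4 fires, +3 burnt (F count now 4)
Step 3: +2 fires, +4 burnt (F count now 2)
Step 4: +2 fires, +2 burnt (F count now 2)
Step 5: +3 fires, +2 burnt (F count now 3)
Step 6: +3 fires, +3 burnt (F count now 3)
Step 7: +1 fires, +3 burnt (F count now 1)
Step 8: +1 fires, +1 burnt (F count now 1)
Step 9: +0 fires, +1 burnt (F count now 0)
Fire out after step 9
Initially T: 20, now '.': 29
Total burnt (originally-T cells now '.'): 19

Answer: 19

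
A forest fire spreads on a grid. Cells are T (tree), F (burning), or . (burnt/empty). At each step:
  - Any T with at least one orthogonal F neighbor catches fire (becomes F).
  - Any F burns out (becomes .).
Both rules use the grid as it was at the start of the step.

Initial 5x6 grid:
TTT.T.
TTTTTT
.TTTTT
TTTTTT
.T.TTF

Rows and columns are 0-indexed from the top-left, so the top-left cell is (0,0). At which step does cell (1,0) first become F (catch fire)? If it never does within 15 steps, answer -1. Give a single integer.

Step 1: cell (1,0)='T' (+2 fires, +1 burnt)
Step 2: cell (1,0)='T' (+3 fires, +2 burnt)
Step 3: cell (1,0)='T' (+3 fires, +3 burnt)
Step 4: cell (1,0)='T' (+3 fires, +3 burnt)
Step 5: cell (1,0)='T' (+4 fires, +3 burnt)
Step 6: cell (1,0)='T' (+4 fires, +4 burnt)
Step 7: cell (1,0)='T' (+2 fires, +4 burnt)
Step 8: cell (1,0)='F' (+2 fires, +2 burnt)
  -> target ignites at step 8
Step 9: cell (1,0)='.' (+1 fires, +2 burnt)
Step 10: cell (1,0)='.' (+0 fires, +1 burnt)
  fire out at step 10

8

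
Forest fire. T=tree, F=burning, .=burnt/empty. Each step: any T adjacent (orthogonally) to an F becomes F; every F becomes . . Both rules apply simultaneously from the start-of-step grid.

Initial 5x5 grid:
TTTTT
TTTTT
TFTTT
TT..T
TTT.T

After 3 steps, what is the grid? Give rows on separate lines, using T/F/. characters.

Step 1: 4 trees catch fire, 1 burn out
  TTTTT
  TFTTT
  F.FTT
  TF..T
  TTT.T
Step 2: 6 trees catch fire, 4 burn out
  TFTTT
  F.FTT
  ...FT
  F...T
  TFT.T
Step 3: 6 trees catch fire, 6 burn out
  F.FTT
  ...FT
  ....F
  ....T
  F.F.T

F.FTT
...FT
....F
....T
F.F.T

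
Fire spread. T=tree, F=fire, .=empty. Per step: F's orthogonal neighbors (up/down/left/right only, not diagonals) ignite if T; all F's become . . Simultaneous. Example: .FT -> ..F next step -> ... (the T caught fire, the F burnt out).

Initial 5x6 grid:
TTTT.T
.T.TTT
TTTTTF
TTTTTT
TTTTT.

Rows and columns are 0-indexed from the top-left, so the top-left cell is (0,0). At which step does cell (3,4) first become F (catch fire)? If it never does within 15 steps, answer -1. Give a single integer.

Step 1: cell (3,4)='T' (+3 fires, +1 burnt)
Step 2: cell (3,4)='F' (+4 fires, +3 burnt)
  -> target ignites at step 2
Step 3: cell (3,4)='.' (+4 fires, +4 burnt)
Step 4: cell (3,4)='.' (+4 fires, +4 burnt)
Step 5: cell (3,4)='.' (+5 fires, +4 burnt)
Step 6: cell (3,4)='.' (+3 fires, +5 burnt)
Step 7: cell (3,4)='.' (+2 fires, +3 burnt)
Step 8: cell (3,4)='.' (+0 fires, +2 burnt)
  fire out at step 8

2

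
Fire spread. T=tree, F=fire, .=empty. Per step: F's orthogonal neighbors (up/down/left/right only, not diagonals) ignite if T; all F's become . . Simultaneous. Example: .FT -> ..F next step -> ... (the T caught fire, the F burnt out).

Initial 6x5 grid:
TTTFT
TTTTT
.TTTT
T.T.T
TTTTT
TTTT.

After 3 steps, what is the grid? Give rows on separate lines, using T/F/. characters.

Step 1: 3 trees catch fire, 1 burn out
  TTF.F
  TTTFT
  .TTTT
  T.T.T
  TTTTT
  TTTT.
Step 2: 4 trees catch fire, 3 burn out
  TF...
  TTF.F
  .TTFT
  T.T.T
  TTTTT
  TTTT.
Step 3: 4 trees catch fire, 4 burn out
  F....
  TF...
  .TF.F
  T.T.T
  TTTTT
  TTTT.

F....
TF...
.TF.F
T.T.T
TTTTT
TTTT.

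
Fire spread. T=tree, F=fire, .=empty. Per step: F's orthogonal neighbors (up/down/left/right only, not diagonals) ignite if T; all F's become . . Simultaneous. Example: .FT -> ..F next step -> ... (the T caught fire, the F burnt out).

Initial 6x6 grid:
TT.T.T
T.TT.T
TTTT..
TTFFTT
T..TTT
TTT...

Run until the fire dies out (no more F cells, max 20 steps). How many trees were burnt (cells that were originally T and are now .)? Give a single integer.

Answer: 21

Derivation:
Step 1: +5 fires, +2 burnt (F count now 5)
Step 2: +6 fires, +5 burnt (F count now 6)
Step 3: +4 fires, +6 burnt (F count now 4)
Step 4: +2 fires, +4 burnt (F count now 2)
Step 5: +2 fires, +2 burnt (F count now 2)
Step 6: +2 fires, +2 burnt (F count now 2)
Step 7: +0 fires, +2 burnt (F count now 0)
Fire out after step 7
Initially T: 23, now '.': 34
Total burnt (originally-T cells now '.'): 21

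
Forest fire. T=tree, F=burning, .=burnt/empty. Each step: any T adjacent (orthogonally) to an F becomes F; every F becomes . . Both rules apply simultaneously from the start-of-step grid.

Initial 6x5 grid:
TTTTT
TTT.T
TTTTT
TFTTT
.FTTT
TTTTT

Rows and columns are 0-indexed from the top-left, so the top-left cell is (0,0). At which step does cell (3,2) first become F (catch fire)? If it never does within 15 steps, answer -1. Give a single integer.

Step 1: cell (3,2)='F' (+5 fires, +2 burnt)
  -> target ignites at step 1
Step 2: cell (3,2)='.' (+7 fires, +5 burnt)
Step 3: cell (3,2)='.' (+7 fires, +7 burnt)
Step 4: cell (3,2)='.' (+4 fires, +7 burnt)
Step 5: cell (3,2)='.' (+2 fires, +4 burnt)
Step 6: cell (3,2)='.' (+1 fires, +2 burnt)
Step 7: cell (3,2)='.' (+0 fires, +1 burnt)
  fire out at step 7

1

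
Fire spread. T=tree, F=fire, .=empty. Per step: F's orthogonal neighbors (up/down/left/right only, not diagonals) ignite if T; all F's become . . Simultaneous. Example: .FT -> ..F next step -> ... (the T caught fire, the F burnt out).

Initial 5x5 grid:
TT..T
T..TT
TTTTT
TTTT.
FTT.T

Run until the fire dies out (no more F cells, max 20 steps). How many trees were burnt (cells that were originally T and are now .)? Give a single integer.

Answer: 17

Derivation:
Step 1: +2 fires, +1 burnt (F count now 2)
Step 2: +3 fires, +2 burnt (F count now 3)
Step 3: +3 fires, +3 burnt (F count now 3)
Step 4: +3 fires, +3 burnt (F count now 3)
Step 5: +2 fires, +3 burnt (F count now 2)
Step 6: +2 fires, +2 burnt (F count now 2)
Step 7: +1 fires, +2 burnt (F count now 1)
Step 8: +1 fires, +1 burnt (F count now 1)
Step 9: +0 fires, +1 burnt (F count now 0)
Fire out after step 9
Initially T: 18, now '.': 24
Total burnt (originally-T cells now '.'): 17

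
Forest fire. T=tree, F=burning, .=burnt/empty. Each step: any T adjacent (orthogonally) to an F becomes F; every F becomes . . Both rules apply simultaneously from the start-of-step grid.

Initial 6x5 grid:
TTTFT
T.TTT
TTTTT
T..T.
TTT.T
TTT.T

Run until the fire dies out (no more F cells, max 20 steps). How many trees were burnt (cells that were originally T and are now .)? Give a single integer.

Step 1: +3 fires, +1 burnt (F count now 3)
Step 2: +4 fires, +3 burnt (F count now 4)
Step 3: +4 fires, +4 burnt (F count now 4)
Step 4: +2 fires, +4 burnt (F count now 2)
Step 5: +1 fires, +2 burnt (F count now 1)
Step 6: +1 fires, +1 burnt (F count now 1)
Step 7: +1 fires, +1 burnt (F count now 1)
Step 8: +2 fires, +1 burnt (F count now 2)
Step 9: +2 fires, +2 burnt (F count now 2)
Step 10: +1 fires, +2 burnt (F count now 1)
Step 11: +0 fires, +1 burnt (F count now 0)
Fire out after step 11
Initially T: 23, now '.': 28
Total burnt (originally-T cells now '.'): 21

Answer: 21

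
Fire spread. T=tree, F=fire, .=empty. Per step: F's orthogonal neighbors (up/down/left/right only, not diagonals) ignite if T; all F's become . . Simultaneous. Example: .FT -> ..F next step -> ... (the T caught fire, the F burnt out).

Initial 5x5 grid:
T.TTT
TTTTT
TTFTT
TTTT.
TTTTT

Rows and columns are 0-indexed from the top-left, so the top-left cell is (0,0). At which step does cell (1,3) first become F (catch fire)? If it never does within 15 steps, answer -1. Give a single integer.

Step 1: cell (1,3)='T' (+4 fires, +1 burnt)
Step 2: cell (1,3)='F' (+8 fires, +4 burnt)
  -> target ignites at step 2
Step 3: cell (1,3)='.' (+6 fires, +8 burnt)
Step 4: cell (1,3)='.' (+4 fires, +6 burnt)
Step 5: cell (1,3)='.' (+0 fires, +4 burnt)
  fire out at step 5

2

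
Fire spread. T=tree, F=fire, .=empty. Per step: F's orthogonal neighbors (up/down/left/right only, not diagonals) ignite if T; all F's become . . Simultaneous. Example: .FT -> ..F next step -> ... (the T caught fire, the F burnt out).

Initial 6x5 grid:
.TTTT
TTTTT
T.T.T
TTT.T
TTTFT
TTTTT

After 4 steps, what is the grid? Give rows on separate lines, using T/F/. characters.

Step 1: 3 trees catch fire, 1 burn out
  .TTTT
  TTTTT
  T.T.T
  TTT.T
  TTF.F
  TTTFT
Step 2: 5 trees catch fire, 3 burn out
  .TTTT
  TTTTT
  T.T.T
  TTF.F
  TF...
  TTF.F
Step 3: 5 trees catch fire, 5 burn out
  .TTTT
  TTTTT
  T.F.F
  TF...
  F....
  TF...
Step 4: 4 trees catch fire, 5 burn out
  .TTTT
  TTFTF
  T....
  F....
  .....
  F....

.TTTT
TTFTF
T....
F....
.....
F....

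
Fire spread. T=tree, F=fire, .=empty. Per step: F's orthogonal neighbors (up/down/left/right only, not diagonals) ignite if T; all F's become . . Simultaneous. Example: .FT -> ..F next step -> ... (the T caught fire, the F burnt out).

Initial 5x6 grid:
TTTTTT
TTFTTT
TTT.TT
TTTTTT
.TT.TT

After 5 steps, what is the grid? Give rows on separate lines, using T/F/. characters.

Step 1: 4 trees catch fire, 1 burn out
  TTFTTT
  TF.FTT
  TTF.TT
  TTTTTT
  .TT.TT
Step 2: 6 trees catch fire, 4 burn out
  TF.FTT
  F...FT
  TF..TT
  TTFTTT
  .TT.TT
Step 3: 8 trees catch fire, 6 burn out
  F...FT
  .....F
  F...FT
  TF.FTT
  .TF.TT
Step 4: 5 trees catch fire, 8 burn out
  .....F
  ......
  .....F
  F...FT
  .F..TT
Step 5: 2 trees catch fire, 5 burn out
  ......
  ......
  ......
  .....F
  ....FT

......
......
......
.....F
....FT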